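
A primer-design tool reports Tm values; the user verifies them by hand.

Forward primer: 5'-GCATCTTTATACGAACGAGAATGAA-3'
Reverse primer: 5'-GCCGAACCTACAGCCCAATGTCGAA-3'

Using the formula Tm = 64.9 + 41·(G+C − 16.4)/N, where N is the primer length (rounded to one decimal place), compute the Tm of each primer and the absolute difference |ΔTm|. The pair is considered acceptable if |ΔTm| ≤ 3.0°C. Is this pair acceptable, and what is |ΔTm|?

Forward: G+C = 9, N = 25 → Tm = 64.9 + 41·(9 − 16.4)/25 = 52.8°C.
Reverse: G+C = 14, N = 25 → Tm = 64.9 + 41·(14 − 16.4)/25 = 61.0°C.
|ΔTm| = |52.8 − 61.0| = 8.2°C, > 3.0°C.

|ΔTm| = 8.2°C; the pair is not acceptable.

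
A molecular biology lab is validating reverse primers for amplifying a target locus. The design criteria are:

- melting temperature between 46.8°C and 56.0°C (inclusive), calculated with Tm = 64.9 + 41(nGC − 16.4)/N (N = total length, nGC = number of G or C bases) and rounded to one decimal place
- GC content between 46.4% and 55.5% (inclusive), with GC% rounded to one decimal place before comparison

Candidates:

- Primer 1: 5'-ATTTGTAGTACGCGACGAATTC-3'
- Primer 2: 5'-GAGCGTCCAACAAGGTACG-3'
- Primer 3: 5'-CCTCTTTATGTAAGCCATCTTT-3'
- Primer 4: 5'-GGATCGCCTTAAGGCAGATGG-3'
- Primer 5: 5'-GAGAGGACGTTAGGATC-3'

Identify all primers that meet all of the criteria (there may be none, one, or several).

Primer 5 only.

Primer 1 (22 nt, A=6 T=7 G=5 C=4): Tm = 64.9 + 41·(9 − 16.4)/22 = 51.1°C ✓; GC 9/22 = 40.9%, outside 46.4–55.5% ✗ — fails.
Primer 2 (19 nt, A=6 T=2 G=6 C=5): Tm = 64.9 + 41·(11 − 16.4)/19 = 53.2°C ✓; GC 11/19 = 57.9%, outside 46.4–55.5% ✗ — fails.
Primer 3 (22 nt, A=4 T=10 G=2 C=6): Tm = 64.9 + 41·(8 − 16.4)/22 = 49.2°C ✓; GC 8/22 = 36.4%, outside 46.4–55.5% ✗ — fails.
Primer 4 (21 nt, A=5 T=4 G=8 C=4): Tm = 64.9 + 41·(12 − 16.4)/21 = 56.3°C, outside 46.8–56.0°C ✗; GC 12/21 = 57.1%, outside 46.4–55.5% ✗ — fails.
Primer 5 (17 nt, A=5 T=3 G=7 C=2): Tm = 64.9 + 41·(9 − 16.4)/17 = 47.1°C ✓; GC 9/17 = 52.9% ✓ — passes.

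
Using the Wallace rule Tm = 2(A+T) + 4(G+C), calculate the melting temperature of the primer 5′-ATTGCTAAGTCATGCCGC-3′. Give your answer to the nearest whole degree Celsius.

Base counts: A=4, T=5, G=4, C=5 (length 18).
Tm = 2·(4+5) + 4·(4+5) = 2·9 + 4·9 = 18 + 36 = 54°C.

54°C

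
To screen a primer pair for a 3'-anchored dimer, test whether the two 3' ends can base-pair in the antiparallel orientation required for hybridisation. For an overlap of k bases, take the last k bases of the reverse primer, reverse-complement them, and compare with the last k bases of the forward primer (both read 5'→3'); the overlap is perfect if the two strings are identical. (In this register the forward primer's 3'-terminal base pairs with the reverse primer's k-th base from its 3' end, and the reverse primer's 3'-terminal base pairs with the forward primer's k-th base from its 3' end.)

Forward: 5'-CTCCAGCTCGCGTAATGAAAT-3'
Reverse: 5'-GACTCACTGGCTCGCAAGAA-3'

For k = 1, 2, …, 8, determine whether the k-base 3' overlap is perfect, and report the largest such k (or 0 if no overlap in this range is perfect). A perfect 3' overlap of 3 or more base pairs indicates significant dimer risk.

Longest perfect overlap: 1 complementary base pair; below the dimer-risk threshold (threshold 3).

Last 8 bases (5'→3') — forward …AATGAAAT, reverse …CGCAAGAA.
Reverse complement of the reverse primer's last 8 bases: TTCTTGCG; its first k bases are the reverse complement of the reverse primer's last k bases, so a perfect k-base overlap needs the forward primer's last k bases to equal them.
Comparing (forward last k vs required): k=1: T vs T ✓; k=2: AT vs TT ✗; k=3: AAT vs TTC ✗; k=4: AAAT vs TTCT ✗; k=5: GAAAT vs TTCTT ✗; k=6: TGAAAT vs TTCTTG ✗; k=7: ATGAAAT vs TTCTTGC ✗; k=8: AATGAAAT vs TTCTTGCG ✗.
Only k = 1 is perfect, so the longest perfect 3' overlap is 1.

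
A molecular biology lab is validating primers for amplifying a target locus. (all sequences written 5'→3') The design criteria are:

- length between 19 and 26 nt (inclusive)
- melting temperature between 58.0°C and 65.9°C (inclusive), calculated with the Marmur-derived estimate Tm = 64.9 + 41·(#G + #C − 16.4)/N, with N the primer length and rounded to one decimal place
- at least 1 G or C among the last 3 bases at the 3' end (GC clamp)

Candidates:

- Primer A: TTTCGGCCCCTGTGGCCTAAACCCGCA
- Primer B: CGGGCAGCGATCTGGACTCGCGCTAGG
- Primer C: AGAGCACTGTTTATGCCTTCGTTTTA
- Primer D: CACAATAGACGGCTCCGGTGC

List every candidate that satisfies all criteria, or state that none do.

Primer A (27 nt, A=4 T=6 G=6 C=11): length 27, outside 19–26 ✗; Tm = 64.9 + 41·(17 − 16.4)/27 = 65.8°C ✓; 3' end GCA has 2 G/C ✓ — fails.
Primer B (27 nt, A=4 T=4 G=11 C=8): length 27, outside 19–26 ✗; Tm = 64.9 + 41·(19 − 16.4)/27 = 68.8°C, outside 58.0–65.9°C ✗; 3' end AGG has 2 G/C ✓ — fails.
Primer C (26 nt, A=5 T=11 G=5 C=5): length 26 ✓; Tm = 64.9 + 41·(10 − 16.4)/26 = 54.8°C, outside 58.0–65.9°C ✗; 3' end TTA has 0 G/C, need ≥1 ✗ — fails.
Primer D (21 nt, A=5 T=3 G=6 C=7): length 21 ✓; Tm = 64.9 + 41·(13 − 16.4)/21 = 58.3°C ✓; 3' end TGC has 2 G/C ✓ — passes.

Primer D only.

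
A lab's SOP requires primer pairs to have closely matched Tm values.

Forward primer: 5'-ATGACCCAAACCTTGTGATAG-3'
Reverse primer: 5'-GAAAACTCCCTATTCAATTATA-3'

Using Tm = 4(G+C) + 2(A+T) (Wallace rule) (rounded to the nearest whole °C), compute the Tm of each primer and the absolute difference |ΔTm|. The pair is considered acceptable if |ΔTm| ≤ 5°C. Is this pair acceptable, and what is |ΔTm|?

Forward: A=7 T=5 G=4 C=5 → Tm = 2·12 + 4·9 = 60°C.
Reverse: A=9 T=7 G=1 C=5 → Tm = 2·16 + 4·6 = 56°C.
|ΔTm| = |60 − 56| = 4°C, ≤ 5°C.

|ΔTm| = 4°C; the pair is acceptable.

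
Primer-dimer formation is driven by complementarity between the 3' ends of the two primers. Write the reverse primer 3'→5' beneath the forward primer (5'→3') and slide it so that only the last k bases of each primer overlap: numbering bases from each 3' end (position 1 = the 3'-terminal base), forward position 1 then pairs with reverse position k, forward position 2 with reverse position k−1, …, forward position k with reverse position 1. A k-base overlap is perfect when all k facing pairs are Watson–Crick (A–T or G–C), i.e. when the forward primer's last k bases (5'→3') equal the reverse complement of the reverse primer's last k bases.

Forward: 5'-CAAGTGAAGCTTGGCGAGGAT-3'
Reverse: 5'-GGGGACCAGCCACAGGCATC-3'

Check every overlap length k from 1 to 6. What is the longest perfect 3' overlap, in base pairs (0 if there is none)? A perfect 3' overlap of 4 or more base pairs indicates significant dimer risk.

Last 6 bases (5'→3') — forward …GAGGAT, reverse …GGCATC.
Reverse complement of the reverse primer's last 6 bases: GATGCC; its first k bases are the reverse complement of the reverse primer's last k bases, so a perfect k-base overlap needs the forward primer's last k bases to equal them.
Comparing (forward last k vs required): k=1: T vs G ✗; k=2: AT vs GA ✗; k=3: GAT vs GAT ✓; k=4: GGAT vs GATG ✗; k=5: AGGAT vs GATGC ✗; k=6: GAGGAT vs GATGCC ✗.
Only k = 3 is perfect, so the longest perfect 3' overlap is 3.

Longest perfect overlap: 3 complementary base pairs; below the dimer-risk threshold (threshold 4).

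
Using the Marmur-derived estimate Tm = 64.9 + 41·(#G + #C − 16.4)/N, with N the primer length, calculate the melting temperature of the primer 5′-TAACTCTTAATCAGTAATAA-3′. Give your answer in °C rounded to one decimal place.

39.5°C

Base counts: A=9, T=7, G=1, C=3; G+C = 4, N = 20.
Tm = 64.9 + 41·(4 − 16.4)/20 = 64.9 + -508.40/20 = 39.5°C.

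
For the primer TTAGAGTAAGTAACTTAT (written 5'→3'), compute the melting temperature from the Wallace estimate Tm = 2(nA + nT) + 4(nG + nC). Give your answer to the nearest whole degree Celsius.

Base counts: A=7, T=7, G=3, C=1 (length 18).
Tm = 2·(7+7) + 4·(3+1) = 2·14 + 4·4 = 28 + 16 = 44°C.

44°C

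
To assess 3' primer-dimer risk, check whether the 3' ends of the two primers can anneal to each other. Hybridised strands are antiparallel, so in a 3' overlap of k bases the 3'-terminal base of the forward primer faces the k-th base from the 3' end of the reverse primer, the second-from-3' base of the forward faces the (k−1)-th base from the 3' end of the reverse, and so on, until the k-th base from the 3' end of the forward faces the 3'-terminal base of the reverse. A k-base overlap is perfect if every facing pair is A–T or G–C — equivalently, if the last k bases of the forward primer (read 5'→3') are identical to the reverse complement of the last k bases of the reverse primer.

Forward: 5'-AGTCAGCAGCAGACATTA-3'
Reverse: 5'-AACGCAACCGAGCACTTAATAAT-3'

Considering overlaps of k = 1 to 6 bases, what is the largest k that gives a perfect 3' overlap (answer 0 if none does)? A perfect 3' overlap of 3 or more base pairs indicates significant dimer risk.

Last 6 bases (5'→3') — forward …ACATTA, reverse …AATAAT.
Reverse complement of the reverse primer's last 6 bases: ATTATT; its first k bases are the reverse complement of the reverse primer's last k bases, so a perfect k-base overlap needs the forward primer's last k bases to equal them.
Comparing (forward last k vs required): k=1: A vs A ✓; k=2: TA vs AT ✗; k=3: TTA vs ATT ✗; k=4: ATTA vs ATTA ✓; k=5: CATTA vs ATTAT ✗; k=6: ACATTA vs ATTATT ✗.
Perfect overlaps at k = 1, 4; the largest is 4.

Longest perfect overlap: 4 complementary base pairs; significant dimer risk (threshold 3).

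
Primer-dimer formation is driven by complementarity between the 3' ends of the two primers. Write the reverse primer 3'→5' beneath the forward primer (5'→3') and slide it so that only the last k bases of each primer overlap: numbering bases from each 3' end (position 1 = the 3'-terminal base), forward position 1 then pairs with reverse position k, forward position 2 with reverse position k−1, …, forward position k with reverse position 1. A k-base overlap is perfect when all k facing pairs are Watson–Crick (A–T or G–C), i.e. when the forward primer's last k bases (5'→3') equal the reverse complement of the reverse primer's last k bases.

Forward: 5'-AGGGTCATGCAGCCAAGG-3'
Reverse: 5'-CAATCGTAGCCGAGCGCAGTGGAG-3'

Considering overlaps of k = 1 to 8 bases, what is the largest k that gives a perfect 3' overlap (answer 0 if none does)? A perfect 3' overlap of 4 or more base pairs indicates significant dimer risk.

Longest perfect overlap: 0 complementary base pairs; below the dimer-risk threshold (threshold 4).

Last 8 bases (5'→3') — forward …AGCCAAGG, reverse …CAGTGGAG.
Reverse complement of the reverse primer's last 8 bases: CTCCACTG; its first k bases are the reverse complement of the reverse primer's last k bases, so a perfect k-base overlap needs the forward primer's last k bases to equal them.
Comparing (forward last k vs required): k=1: G vs C ✗; k=2: GG vs CT ✗; k=3: AGG vs CTC ✗; k=4: AAGG vs CTCC ✗; k=5: CAAGG vs CTCCA ✗; k=6: CCAAGG vs CTCCAC ✗; k=7: GCCAAGG vs CTCCACT ✗; k=8: AGCCAAGG vs CTCCACTG ✗.
No overlap length from 1 to 8 is perfect, so the longest perfect 3' overlap is 0.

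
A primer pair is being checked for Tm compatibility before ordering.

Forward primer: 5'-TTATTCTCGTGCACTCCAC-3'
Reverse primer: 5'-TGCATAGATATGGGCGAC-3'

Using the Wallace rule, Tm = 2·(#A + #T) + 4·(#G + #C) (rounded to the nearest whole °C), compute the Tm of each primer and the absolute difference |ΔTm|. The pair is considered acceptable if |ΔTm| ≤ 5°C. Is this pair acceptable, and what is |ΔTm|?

Forward: A=3 T=7 G=2 C=7 → Tm = 2·10 + 4·9 = 56°C.
Reverse: A=5 T=4 G=6 C=3 → Tm = 2·9 + 4·9 = 54°C.
|ΔTm| = |56 − 54| = 2°C, ≤ 5°C.

|ΔTm| = 2°C; the pair is acceptable.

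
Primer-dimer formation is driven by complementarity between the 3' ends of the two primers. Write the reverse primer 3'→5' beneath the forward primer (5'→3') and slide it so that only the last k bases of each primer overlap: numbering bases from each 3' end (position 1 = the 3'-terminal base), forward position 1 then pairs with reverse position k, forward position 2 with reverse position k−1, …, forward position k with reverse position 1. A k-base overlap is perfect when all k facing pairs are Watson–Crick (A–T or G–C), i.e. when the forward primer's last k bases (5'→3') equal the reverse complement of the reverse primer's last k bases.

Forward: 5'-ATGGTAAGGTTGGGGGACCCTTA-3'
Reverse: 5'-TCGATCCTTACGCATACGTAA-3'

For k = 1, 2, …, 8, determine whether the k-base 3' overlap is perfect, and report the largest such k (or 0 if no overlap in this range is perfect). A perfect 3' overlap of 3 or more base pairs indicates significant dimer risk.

Longest perfect overlap: 3 complementary base pairs; significant dimer risk (threshold 3).

Last 8 bases (5'→3') — forward …GACCCTTA, reverse …ATACGTAA.
Reverse complement of the reverse primer's last 8 bases: TTACGTAT; its first k bases are the reverse complement of the reverse primer's last k bases, so a perfect k-base overlap needs the forward primer's last k bases to equal them.
Comparing (forward last k vs required): k=1: A vs T ✗; k=2: TA vs TT ✗; k=3: TTA vs TTA ✓; k=4: CTTA vs TTAC ✗; k=5: CCTTA vs TTACG ✗; k=6: CCCTTA vs TTACGT ✗; k=7: ACCCTTA vs TTACGTA ✗; k=8: GACCCTTA vs TTACGTAT ✗.
Only k = 3 is perfect, so the longest perfect 3' overlap is 3.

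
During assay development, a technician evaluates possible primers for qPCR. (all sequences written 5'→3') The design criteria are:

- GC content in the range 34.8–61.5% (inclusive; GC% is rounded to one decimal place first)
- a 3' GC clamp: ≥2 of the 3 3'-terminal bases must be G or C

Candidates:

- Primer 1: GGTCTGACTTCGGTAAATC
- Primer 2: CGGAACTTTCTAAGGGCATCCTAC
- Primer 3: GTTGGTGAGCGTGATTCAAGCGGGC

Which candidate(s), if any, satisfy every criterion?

Primer 1 (19 nt, A=4 T=6 G=5 C=4): GC 9/19 = 47.4% ✓; 3' end ATC has 1 G/C, need ≥2 ✗ — fails.
Primer 2 (24 nt, A=6 T=6 G=5 C=7): GC 12/24 = 50.0% ✓; 3' end TAC has 1 G/C, need ≥2 ✗ — fails.
Primer 3 (25 nt, A=4 T=6 G=11 C=4): GC 15/25 = 60.0% ✓; 3' end GGC has 3 G/C ✓ — passes.

Primer 3 only.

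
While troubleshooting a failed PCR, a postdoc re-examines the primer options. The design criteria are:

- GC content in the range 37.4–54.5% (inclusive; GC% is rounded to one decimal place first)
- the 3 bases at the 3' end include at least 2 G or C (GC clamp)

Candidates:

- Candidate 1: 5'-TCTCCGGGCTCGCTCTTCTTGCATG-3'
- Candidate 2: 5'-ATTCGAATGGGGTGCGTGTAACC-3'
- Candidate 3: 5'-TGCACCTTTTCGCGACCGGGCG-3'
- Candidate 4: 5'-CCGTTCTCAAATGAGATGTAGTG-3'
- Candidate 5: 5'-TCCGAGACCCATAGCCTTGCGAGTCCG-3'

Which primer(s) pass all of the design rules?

Candidate 2 and Candidate 4.

Candidate 1 (25 nt, A=1 T=9 G=6 C=9): GC 15/25 = 60.0%, outside 37.4–54.5% ✗; 3' end ATG has 1 G/C, need ≥2 ✗ — fails.
Candidate 2 (23 nt, A=5 T=6 G=8 C=4): GC 12/23 = 52.2% ✓; 3' end ACC has 2 G/C ✓ — passes.
Candidate 3 (22 nt, A=2 T=5 G=7 C=8): GC 15/22 = 68.2%, outside 37.4–54.5% ✗; 3' end GCG has 3 G/C ✓ — fails.
Candidate 4 (23 nt, A=6 T=7 G=6 C=4): GC 10/23 = 43.5% ✓; 3' end GTG has 2 G/C ✓ — passes.
Candidate 5 (27 nt, A=5 T=5 G=7 C=10): GC 17/27 = 63.0%, outside 37.4–54.5% ✗; 3' end CCG has 3 G/C ✓ — fails.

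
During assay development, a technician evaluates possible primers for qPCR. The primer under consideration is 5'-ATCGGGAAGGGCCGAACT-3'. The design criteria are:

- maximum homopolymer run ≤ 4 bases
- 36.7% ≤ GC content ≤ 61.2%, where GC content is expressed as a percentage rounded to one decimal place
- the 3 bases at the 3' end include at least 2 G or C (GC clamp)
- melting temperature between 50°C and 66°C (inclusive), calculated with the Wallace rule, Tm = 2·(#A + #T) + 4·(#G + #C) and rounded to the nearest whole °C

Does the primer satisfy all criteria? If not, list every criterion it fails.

Base counts: A=5, T=2, G=7, C=4 (length 18).
homopolymer run: longest run = 3 ✓
GC content: GC 11/18 = 61.1% ✓
GC clamp: 3' end ACT has 1 G/C, need ≥2 ✗
Tm: Tm = 2·7 + 4·11 = 58°C ✓

Fails: GC clamp.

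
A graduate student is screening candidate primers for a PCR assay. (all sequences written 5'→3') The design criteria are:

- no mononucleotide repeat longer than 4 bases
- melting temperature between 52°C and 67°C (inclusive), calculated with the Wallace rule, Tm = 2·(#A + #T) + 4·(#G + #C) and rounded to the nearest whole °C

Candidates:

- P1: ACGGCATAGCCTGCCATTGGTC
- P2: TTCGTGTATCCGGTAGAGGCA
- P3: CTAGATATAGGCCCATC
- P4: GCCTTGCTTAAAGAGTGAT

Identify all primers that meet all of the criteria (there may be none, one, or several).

P2 and P4.

P1 (22 nt, A=4 T=5 G=6 C=7): longest run = 2 ✓; Tm = 2·9 + 4·13 = 70°C, outside 52–67°C ✗ — fails.
P2 (21 nt, A=4 T=6 G=7 C=4): longest run = 2 ✓; Tm = 2·10 + 4·11 = 64°C ✓ — passes.
P3 (17 nt, A=5 T=4 G=3 C=5): longest run = 3 ✓; Tm = 2·9 + 4·8 = 50°C, outside 52–67°C ✗ — fails.
P4 (19 nt, A=5 T=6 G=5 C=3): longest run = 3 ✓; Tm = 2·11 + 4·8 = 54°C ✓ — passes.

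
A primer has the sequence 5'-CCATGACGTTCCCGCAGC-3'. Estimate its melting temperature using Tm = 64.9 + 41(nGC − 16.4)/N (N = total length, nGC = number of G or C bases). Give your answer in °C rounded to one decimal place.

54.9°C

Base counts: A=3, T=3, G=4, C=8; G+C = 12, N = 18.
Tm = 64.9 + 41·(12 − 16.4)/18 = 64.9 + -180.40/18 = 54.9°C.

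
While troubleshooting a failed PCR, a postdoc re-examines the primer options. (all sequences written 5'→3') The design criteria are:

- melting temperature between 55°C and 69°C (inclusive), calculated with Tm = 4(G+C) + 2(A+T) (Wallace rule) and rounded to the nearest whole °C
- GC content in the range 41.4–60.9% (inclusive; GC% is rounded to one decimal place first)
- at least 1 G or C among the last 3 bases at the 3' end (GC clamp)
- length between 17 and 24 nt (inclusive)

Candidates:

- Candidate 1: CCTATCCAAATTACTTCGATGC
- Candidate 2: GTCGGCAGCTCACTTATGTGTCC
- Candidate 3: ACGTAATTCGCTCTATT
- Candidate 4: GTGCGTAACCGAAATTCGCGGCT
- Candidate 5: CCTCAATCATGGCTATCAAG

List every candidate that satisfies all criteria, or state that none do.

Candidate 5 only.

Candidate 1 (22 nt, A=6 T=7 G=2 C=7): Tm = 2·13 + 4·9 = 62°C ✓; GC 9/22 = 40.9%, outside 41.4–60.9% ✗; 3' end TGC has 2 G/C ✓; length 22 ✓ — fails.
Candidate 2 (23 nt, A=3 T=7 G=6 C=7): Tm = 2·10 + 4·13 = 72°C, outside 55–69°C ✗; GC 13/23 = 56.5% ✓; 3' end TCC has 2 G/C ✓; length 23 ✓ — fails.
Candidate 3 (17 nt, A=4 T=7 G=2 C=4): Tm = 2·11 + 4·6 = 46°C, outside 55–69°C ✗; GC 6/17 = 35.3%, outside 41.4–60.9% ✗; 3' end ATT has 0 G/C, need ≥1 ✗; length 17 ✓ — fails.
Candidate 4 (23 nt, A=5 T=5 G=7 C=6): Tm = 2·10 + 4·13 = 72°C, outside 55–69°C ✗; GC 13/23 = 56.5% ✓; 3' end GCT has 2 G/C ✓; length 23 ✓ — fails.
Candidate 5 (20 nt, A=6 T=5 G=3 C=6): Tm = 2·11 + 4·9 = 58°C ✓; GC 9/20 = 45.0% ✓; 3' end AAG has 1 G/C ✓; length 20 ✓ — passes.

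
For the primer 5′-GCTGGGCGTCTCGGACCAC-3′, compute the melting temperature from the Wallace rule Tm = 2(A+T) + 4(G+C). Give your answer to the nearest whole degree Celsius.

66°C

Base counts: A=2, T=3, G=7, C=7 (length 19).
Tm = 2·(2+3) + 4·(7+7) = 2·5 + 4·14 = 10 + 56 = 66°C.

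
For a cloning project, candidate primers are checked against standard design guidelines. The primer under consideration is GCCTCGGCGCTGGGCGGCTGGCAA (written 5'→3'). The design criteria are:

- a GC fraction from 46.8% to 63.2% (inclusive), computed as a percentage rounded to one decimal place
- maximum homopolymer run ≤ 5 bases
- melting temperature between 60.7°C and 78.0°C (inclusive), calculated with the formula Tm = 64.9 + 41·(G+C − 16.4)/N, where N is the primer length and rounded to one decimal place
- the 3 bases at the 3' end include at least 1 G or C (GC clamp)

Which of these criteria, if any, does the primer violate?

Base counts: A=2, T=3, G=11, C=8 (length 24).
GC content: GC 19/24 = 79.2%, outside 46.8–63.2% ✗
homopolymer run: longest run = 3 ✓
Tm: Tm = 64.9 + 41·(19 − 16.4)/24 = 69.3°C ✓
GC clamp: 3' end CAA has 1 G/C ✓

Fails: GC content.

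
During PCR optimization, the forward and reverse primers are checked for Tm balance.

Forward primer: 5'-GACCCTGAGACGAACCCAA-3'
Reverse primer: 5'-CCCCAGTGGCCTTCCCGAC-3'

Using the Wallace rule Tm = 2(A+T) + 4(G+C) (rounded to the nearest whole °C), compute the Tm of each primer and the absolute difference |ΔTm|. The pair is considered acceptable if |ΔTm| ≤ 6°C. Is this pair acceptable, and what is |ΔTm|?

|ΔTm| = 6°C; the pair is acceptable.

Forward: A=7 T=1 G=4 C=7 → Tm = 2·8 + 4·11 = 60°C.
Reverse: A=2 T=3 G=4 C=10 → Tm = 2·5 + 4·14 = 66°C.
|ΔTm| = |60 − 66| = 6°C, ≤ 6°C.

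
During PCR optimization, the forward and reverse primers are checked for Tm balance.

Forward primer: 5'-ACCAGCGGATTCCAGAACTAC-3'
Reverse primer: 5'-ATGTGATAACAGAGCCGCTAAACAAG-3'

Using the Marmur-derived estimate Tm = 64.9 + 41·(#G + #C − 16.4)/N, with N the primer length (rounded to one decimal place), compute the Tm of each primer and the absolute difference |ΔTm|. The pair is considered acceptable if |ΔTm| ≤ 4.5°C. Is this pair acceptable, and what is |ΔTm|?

Forward: G+C = 11, N = 21 → Tm = 64.9 + 41·(11 − 16.4)/21 = 54.4°C.
Reverse: G+C = 11, N = 26 → Tm = 64.9 + 41·(11 − 16.4)/26 = 56.4°C.
|ΔTm| = |54.4 − 56.4| = 2.0°C, ≤ 4.5°C.

|ΔTm| = 2.0°C; the pair is acceptable.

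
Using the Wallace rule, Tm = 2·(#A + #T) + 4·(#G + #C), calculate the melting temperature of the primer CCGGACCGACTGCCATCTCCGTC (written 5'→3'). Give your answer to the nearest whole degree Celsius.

Base counts: A=3, T=4, G=5, C=11 (length 23).
Tm = 2·(3+4) + 4·(5+11) = 2·7 + 4·16 = 14 + 64 = 78°C.

78°C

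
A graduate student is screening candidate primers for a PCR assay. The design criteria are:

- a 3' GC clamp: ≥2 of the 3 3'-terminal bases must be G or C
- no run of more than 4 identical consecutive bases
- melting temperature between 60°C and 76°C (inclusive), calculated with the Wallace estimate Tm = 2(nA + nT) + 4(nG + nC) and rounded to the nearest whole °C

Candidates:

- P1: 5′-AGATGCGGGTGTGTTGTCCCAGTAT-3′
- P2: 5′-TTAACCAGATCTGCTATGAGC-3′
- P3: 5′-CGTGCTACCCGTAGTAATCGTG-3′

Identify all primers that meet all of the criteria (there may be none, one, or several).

P1 (25 nt, A=4 T=8 G=9 C=4): 3' end TAT has 0 G/C, need ≥2 ✗; longest run = 3 ✓; Tm = 2·12 + 4·13 = 76°C ✓ — fails.
P2 (21 nt, A=6 T=6 G=4 C=5): 3' end AGC has 2 G/C ✓; longest run = 2 ✓; Tm = 2·12 + 4·9 = 60°C ✓ — passes.
P3 (22 nt, A=4 T=6 G=6 C=6): 3' end GTG has 2 G/C ✓; longest run = 3 ✓; Tm = 2·10 + 4·12 = 68°C ✓ — passes.

P2 and P3.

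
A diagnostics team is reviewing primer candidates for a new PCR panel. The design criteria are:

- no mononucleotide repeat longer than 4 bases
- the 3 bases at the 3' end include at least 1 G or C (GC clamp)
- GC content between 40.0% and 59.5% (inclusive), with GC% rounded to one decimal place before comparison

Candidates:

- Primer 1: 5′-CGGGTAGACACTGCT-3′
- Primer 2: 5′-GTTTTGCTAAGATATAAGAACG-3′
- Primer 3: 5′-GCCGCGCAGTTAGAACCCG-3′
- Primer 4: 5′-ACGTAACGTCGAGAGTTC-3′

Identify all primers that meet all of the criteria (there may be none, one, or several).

Primer 1 (15 nt, A=3 T=3 G=5 C=4): longest run = 3 ✓; 3' end GCT has 2 G/C ✓; GC 9/15 = 60.0%, outside 40.0–59.5% ✗ — fails.
Primer 2 (22 nt, A=8 T=7 G=5 C=2): longest run = 4 ✓; 3' end ACG has 2 G/C ✓; GC 7/22 = 31.8%, outside 40.0–59.5% ✗ — fails.
Primer 3 (19 nt, A=4 T=2 G=6 C=7): longest run = 3 ✓; 3' end CCG has 3 G/C ✓; GC 13/19 = 68.4%, outside 40.0–59.5% ✗ — fails.
Primer 4 (18 nt, A=5 T=4 G=5 C=4): longest run = 2 ✓; 3' end TTC has 1 G/C ✓; GC 9/18 = 50.0% ✓ — passes.

Primer 4 only.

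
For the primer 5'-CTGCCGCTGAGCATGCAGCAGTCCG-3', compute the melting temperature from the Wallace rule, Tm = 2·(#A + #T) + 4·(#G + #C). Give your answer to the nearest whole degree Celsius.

84°C

Base counts: A=4, T=4, G=8, C=9 (length 25).
Tm = 2·(4+4) + 4·(8+9) = 2·8 + 4·17 = 16 + 68 = 84°C.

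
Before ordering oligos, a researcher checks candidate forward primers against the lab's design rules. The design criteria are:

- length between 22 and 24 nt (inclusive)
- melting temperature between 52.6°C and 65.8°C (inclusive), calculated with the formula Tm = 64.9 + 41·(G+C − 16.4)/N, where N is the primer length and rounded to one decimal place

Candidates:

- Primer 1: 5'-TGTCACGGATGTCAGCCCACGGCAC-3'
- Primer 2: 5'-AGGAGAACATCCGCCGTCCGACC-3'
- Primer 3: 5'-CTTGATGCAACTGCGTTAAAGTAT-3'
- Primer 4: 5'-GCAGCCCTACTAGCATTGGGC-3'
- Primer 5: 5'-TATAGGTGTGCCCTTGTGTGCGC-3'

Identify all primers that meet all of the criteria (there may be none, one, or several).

Primer 2 and Primer 5.

Primer 1 (25 nt, A=5 T=4 G=7 C=9): length 25, outside 22–24 ✗; Tm = 64.9 + 41·(16 − 16.4)/25 = 64.2°C ✓ — fails.
Primer 2 (23 nt, A=6 T=2 G=6 C=9): length 23 ✓; Tm = 64.9 + 41·(15 − 16.4)/23 = 62.4°C ✓ — passes.
Primer 3 (24 nt, A=7 T=8 G=5 C=4): length 24 ✓; Tm = 64.9 + 41·(9 − 16.4)/24 = 52.3°C, outside 52.6–65.8°C ✗ — fails.
Primer 4 (21 nt, A=4 T=4 G=6 C=7): length 21, outside 22–24 ✗; Tm = 64.9 + 41·(13 − 16.4)/21 = 58.3°C ✓ — fails.
Primer 5 (23 nt, A=2 T=8 G=8 C=5): length 23 ✓; Tm = 64.9 + 41·(13 − 16.4)/23 = 58.8°C ✓ — passes.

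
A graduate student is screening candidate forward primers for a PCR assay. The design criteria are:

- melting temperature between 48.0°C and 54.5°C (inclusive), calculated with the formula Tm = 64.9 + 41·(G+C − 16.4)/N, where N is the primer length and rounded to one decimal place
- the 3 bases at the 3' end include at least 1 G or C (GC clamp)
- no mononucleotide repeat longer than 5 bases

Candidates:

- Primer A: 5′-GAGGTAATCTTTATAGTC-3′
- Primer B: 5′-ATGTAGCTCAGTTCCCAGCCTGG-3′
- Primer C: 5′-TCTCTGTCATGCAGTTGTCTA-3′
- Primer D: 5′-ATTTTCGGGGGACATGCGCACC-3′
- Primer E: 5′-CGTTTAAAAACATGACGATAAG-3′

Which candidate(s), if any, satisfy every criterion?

Primer A (18 nt, A=5 T=7 G=4 C=2): Tm = 64.9 + 41·(6 − 16.4)/18 = 41.2°C, outside 48.0–54.5°C ✗; 3' end GTC has 2 G/C ✓; longest run = 3 ✓ — fails.
Primer B (23 nt, A=4 T=6 G=6 C=7): Tm = 64.9 + 41·(13 − 16.4)/23 = 58.8°C, outside 48.0–54.5°C ✗; 3' end TGG has 2 G/C ✓; longest run = 3 ✓ — fails.
Primer C (21 nt, A=3 T=9 G=4 C=5): Tm = 64.9 + 41·(9 − 16.4)/21 = 50.5°C ✓; 3' end CTA has 1 G/C ✓; longest run = 2 ✓ — passes.
Primer D (22 nt, A=4 T=5 G=7 C=6): Tm = 64.9 + 41·(13 − 16.4)/22 = 58.6°C, outside 48.0–54.5°C ✗; 3' end ACC has 2 G/C ✓; longest run = 5 ✓ — fails.
Primer E (22 nt, A=10 T=5 G=4 C=3): Tm = 64.9 + 41·(7 − 16.4)/22 = 47.4°C, outside 48.0–54.5°C ✗; 3' end AAG has 1 G/C ✓; longest run = 5 ✓ — fails.

Primer C only.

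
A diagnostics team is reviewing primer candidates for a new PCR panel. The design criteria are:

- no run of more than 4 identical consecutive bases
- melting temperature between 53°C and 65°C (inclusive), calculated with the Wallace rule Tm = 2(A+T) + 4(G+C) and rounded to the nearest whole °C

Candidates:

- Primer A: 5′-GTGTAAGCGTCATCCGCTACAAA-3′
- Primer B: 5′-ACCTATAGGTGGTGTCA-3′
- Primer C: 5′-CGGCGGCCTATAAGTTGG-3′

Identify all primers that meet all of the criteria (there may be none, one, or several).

Primer A (23 nt, A=7 T=5 G=5 C=6): longest run = 3 ✓; Tm = 2·12 + 4·11 = 68°C, outside 53–65°C ✗ — fails.
Primer B (17 nt, A=4 T=5 G=5 C=3): longest run = 2 ✓; Tm = 2·9 + 4·8 = 50°C, outside 53–65°C ✗ — fails.
Primer C (18 nt, A=3 T=4 G=7 C=4): longest run = 2 ✓; Tm = 2·7 + 4·11 = 58°C ✓ — passes.

Primer C only.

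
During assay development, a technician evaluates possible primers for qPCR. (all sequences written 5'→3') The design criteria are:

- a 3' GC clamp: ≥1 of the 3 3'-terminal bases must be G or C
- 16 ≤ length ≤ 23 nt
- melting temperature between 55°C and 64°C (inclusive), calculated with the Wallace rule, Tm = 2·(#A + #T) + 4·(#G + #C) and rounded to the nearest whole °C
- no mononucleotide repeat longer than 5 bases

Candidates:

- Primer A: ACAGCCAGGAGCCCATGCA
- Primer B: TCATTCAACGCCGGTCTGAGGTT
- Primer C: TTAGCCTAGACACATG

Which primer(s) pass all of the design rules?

Primer A (19 nt, A=6 T=1 G=5 C=7): 3' end GCA has 2 G/C ✓; length 19 ✓; Tm = 2·7 + 4·12 = 62°C ✓; longest run = 3 ✓ — passes.
Primer B (23 nt, A=4 T=7 G=6 C=6): 3' end GTT has 1 G/C ✓; length 23 ✓; Tm = 2·11 + 4·12 = 70°C, outside 55–64°C ✗; longest run = 2 ✓ — fails.
Primer C (16 nt, A=5 T=4 G=3 C=4): 3' end ATG has 1 G/C ✓; length 16 ✓; Tm = 2·9 + 4·7 = 46°C, outside 55–64°C ✗; longest run = 2 ✓ — fails.

Primer A only.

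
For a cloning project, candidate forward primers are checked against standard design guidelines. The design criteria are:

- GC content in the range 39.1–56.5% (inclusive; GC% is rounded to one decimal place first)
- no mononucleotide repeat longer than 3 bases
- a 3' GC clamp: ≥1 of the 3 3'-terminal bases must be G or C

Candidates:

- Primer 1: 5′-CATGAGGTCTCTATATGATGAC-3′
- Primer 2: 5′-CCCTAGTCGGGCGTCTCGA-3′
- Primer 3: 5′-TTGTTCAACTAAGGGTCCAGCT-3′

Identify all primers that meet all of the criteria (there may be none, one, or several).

Primer 1 (22 nt, A=6 T=7 G=5 C=4): GC 9/22 = 40.9% ✓; longest run = 2 ✓; 3' end GAC has 2 G/C ✓ — passes.
Primer 2 (19 nt, A=2 T=4 G=6 C=7): GC 13/19 = 68.4%, outside 39.1–56.5% ✗; longest run = 3 ✓; 3' end CGA has 2 G/C ✓ — fails.
Primer 3 (22 nt, A=5 T=7 G=5 C=5): GC 10/22 = 45.5% ✓; longest run = 3 ✓; 3' end GCT has 2 G/C ✓ — passes.

Primer 1 and Primer 3.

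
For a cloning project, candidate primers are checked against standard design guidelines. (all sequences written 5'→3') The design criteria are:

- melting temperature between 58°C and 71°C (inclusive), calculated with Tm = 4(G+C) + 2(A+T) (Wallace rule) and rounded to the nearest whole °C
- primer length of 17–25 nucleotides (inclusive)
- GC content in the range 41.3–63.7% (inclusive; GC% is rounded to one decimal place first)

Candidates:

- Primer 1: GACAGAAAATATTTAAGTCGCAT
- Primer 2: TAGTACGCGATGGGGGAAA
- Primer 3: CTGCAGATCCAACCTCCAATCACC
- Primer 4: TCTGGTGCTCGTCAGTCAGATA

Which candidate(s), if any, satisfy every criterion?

Primer 2 and Primer 4.

Primer 1 (23 nt, A=10 T=6 G=4 C=3): Tm = 2·16 + 4·7 = 60°C ✓; length 23 ✓; GC 7/23 = 30.4%, outside 41.3–63.7% ✗ — fails.
Primer 2 (19 nt, A=6 T=3 G=8 C=2): Tm = 2·9 + 4·10 = 58°C ✓; length 19 ✓; GC 10/19 = 52.6% ✓ — passes.
Primer 3 (24 nt, A=7 T=4 G=2 C=11): Tm = 2·11 + 4·13 = 74°C, outside 58–71°C ✗; length 24 ✓; GC 13/24 = 54.2% ✓ — fails.
Primer 4 (22 nt, A=4 T=7 G=6 C=5): Tm = 2·11 + 4·11 = 66°C ✓; length 22 ✓; GC 11/22 = 50.0% ✓ — passes.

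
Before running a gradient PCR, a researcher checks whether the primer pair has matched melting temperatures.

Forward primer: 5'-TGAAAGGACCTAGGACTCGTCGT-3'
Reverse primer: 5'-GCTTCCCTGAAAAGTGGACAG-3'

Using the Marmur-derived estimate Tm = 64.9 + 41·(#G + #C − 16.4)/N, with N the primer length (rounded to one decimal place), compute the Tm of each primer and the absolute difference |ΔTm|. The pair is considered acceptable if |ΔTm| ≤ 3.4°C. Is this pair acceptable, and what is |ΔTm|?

|ΔTm| = 2.7°C; the pair is acceptable.

Forward: G+C = 12, N = 23 → Tm = 64.9 + 41·(12 − 16.4)/23 = 57.1°C.
Reverse: G+C = 11, N = 21 → Tm = 64.9 + 41·(11 − 16.4)/21 = 54.4°C.
|ΔTm| = |57.1 − 54.4| = 2.7°C, ≤ 3.4°C.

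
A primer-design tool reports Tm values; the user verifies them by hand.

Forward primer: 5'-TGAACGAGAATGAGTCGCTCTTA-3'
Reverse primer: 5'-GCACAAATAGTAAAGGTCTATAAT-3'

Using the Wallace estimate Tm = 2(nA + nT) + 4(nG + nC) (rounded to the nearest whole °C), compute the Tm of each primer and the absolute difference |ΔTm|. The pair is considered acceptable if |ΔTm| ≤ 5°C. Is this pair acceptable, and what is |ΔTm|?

|ΔTm| = 4°C; the pair is acceptable.

Forward: A=7 T=6 G=6 C=4 → Tm = 2·13 + 4·10 = 66°C.
Reverse: A=11 T=6 G=4 C=3 → Tm = 2·17 + 4·7 = 62°C.
|ΔTm| = |66 − 62| = 4°C, ≤ 5°C.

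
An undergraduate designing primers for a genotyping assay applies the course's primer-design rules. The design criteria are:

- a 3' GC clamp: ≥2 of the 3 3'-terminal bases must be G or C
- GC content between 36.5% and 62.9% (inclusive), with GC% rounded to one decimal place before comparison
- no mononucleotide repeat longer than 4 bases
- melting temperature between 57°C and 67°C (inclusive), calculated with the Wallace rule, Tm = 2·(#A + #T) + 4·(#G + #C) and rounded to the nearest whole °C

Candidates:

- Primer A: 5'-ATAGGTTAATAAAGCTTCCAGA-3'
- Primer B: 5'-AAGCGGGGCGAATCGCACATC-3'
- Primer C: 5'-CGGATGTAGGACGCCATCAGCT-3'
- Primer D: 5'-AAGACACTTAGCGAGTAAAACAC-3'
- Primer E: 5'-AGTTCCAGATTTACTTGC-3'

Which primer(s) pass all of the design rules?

Primer D only.

Primer A (22 nt, A=9 T=6 G=4 C=3): 3' end AGA has 1 G/C, need ≥2 ✗; GC 7/22 = 31.8%, outside 36.5–62.9% ✗; longest run = 3 ✓; Tm = 2·15 + 4·7 = 58°C ✓ — fails.
Primer B (21 nt, A=6 T=2 G=7 C=6): 3' end ATC has 1 G/C, need ≥2 ✗; GC 13/21 = 61.9% ✓; longest run = 4 ✓; Tm = 2·8 + 4·13 = 68°C, outside 57–67°C ✗ — fails.
Primer C (22 nt, A=5 T=4 G=7 C=6): 3' end GCT has 2 G/C ✓; GC 13/22 = 59.1% ✓; longest run = 2 ✓; Tm = 2·9 + 4·13 = 70°C, outside 57–67°C ✗ — fails.
Primer D (23 nt, A=11 T=3 G=4 C=5): 3' end CAC has 2 G/C ✓; GC 9/23 = 39.1% ✓; longest run = 4 ✓; Tm = 2·14 + 4·9 = 64°C ✓ — passes.
Primer E (18 nt, A=4 T=7 G=3 C=4): 3' end TGC has 2 G/C ✓; GC 7/18 = 38.9% ✓; longest run = 3 ✓; Tm = 2·11 + 4·7 = 50°C, outside 57–67°C ✗ — fails.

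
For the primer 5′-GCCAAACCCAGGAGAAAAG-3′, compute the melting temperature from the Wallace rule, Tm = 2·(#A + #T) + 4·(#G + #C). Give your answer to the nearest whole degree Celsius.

Base counts: A=9, T=0, G=5, C=5 (length 19).
Tm = 2·(9+0) + 4·(5+5) = 2·9 + 4·10 = 18 + 40 = 58°C.

58°C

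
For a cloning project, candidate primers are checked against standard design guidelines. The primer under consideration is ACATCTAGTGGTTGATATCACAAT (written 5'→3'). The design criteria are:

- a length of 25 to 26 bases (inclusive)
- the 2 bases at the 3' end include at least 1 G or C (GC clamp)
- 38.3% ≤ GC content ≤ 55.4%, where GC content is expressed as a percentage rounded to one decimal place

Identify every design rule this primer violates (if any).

Base counts: A=8, T=8, G=4, C=4 (length 24).
length: length 24, outside 25–26 ✗
GC clamp: 3' end AT has 0 G/C, need ≥1 ✗
GC content: GC 8/24 = 33.3%, outside 38.3–55.4% ✗

Fails: length, GC clamp, GC content.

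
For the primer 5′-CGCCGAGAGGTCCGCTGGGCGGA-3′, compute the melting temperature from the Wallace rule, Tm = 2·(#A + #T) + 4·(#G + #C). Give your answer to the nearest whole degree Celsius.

82°C

Base counts: A=3, T=2, G=11, C=7 (length 23).
Tm = 2·(3+2) + 4·(11+7) = 2·5 + 4·18 = 10 + 72 = 82°C.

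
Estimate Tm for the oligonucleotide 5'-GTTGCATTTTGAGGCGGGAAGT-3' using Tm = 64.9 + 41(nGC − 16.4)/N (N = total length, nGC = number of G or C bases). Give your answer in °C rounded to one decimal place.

54.8°C

Base counts: A=4, T=7, G=9, C=2; G+C = 11, N = 22.
Tm = 64.9 + 41·(11 − 16.4)/22 = 64.9 + -221.40/22 = 54.8°C.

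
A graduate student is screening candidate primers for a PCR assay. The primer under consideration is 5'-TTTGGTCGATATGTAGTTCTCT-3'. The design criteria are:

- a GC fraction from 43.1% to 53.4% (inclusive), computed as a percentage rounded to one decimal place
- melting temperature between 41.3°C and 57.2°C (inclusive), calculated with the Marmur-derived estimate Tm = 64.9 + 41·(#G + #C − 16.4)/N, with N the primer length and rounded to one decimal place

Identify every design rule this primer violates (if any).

Base counts: A=3, T=11, G=5, C=3 (length 22).
GC content: GC 8/22 = 36.4%, outside 43.1–53.4% ✗
Tm: Tm = 64.9 + 41·(8 − 16.4)/22 = 49.2°C ✓

Fails: GC content.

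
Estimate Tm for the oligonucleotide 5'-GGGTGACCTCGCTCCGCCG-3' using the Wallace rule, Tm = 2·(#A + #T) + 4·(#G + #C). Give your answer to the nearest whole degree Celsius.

Base counts: A=1, T=3, G=7, C=8 (length 19).
Tm = 2·(1+3) + 4·(7+8) = 2·4 + 4·15 = 8 + 60 = 68°C.

68°C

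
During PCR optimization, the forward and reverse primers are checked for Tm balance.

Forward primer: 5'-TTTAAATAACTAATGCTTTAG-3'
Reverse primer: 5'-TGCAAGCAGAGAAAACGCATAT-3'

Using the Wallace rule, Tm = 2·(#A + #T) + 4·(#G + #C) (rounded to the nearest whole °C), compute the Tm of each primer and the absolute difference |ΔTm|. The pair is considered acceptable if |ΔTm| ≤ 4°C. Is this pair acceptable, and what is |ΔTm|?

|ΔTm| = 12°C; the pair is not acceptable.

Forward: A=8 T=9 G=2 C=2 → Tm = 2·17 + 4·4 = 50°C.
Reverse: A=10 T=3 G=5 C=4 → Tm = 2·13 + 4·9 = 62°C.
|ΔTm| = |50 − 62| = 12°C, > 4°C.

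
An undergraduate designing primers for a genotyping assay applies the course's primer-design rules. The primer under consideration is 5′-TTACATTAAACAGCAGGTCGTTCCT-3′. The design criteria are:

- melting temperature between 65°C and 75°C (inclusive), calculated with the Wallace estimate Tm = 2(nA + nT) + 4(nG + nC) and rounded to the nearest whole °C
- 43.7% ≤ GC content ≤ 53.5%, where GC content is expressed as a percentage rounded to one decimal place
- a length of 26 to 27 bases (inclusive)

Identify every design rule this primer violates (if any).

Base counts: A=7, T=8, G=4, C=6 (length 25).
Tm: Tm = 2·15 + 4·10 = 70°C ✓
GC content: GC 10/25 = 40.0%, outside 43.7–53.5% ✗
length: length 25, outside 26–27 ✗

Fails: GC content, length.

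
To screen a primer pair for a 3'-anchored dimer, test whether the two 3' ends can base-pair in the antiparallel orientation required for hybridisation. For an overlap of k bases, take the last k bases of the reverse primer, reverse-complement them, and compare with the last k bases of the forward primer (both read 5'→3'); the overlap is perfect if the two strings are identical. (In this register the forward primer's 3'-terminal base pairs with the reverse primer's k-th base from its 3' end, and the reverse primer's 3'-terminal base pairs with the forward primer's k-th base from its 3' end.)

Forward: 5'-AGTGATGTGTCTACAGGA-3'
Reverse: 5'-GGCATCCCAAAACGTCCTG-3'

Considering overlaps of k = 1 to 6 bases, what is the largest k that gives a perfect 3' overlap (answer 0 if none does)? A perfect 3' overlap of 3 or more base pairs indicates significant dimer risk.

Last 6 bases (5'→3') — forward …ACAGGA, reverse …GTCCTG.
Reverse complement of the reverse primer's last 6 bases: CAGGAC; its first k bases are the reverse complement of the reverse primer's last k bases, so a perfect k-base overlap needs the forward primer's last k bases to equal them.
Comparing (forward last k vs required): k=1: A vs C ✗; k=2: GA vs CA ✗; k=3: GGA vs CAG ✗; k=4: AGGA vs CAGG ✗; k=5: CAGGA vs CAGGA ✓; k=6: ACAGGA vs CAGGAC ✗.
Only k = 5 is perfect, so the longest perfect 3' overlap is 5.

Longest perfect overlap: 5 complementary base pairs; significant dimer risk (threshold 3).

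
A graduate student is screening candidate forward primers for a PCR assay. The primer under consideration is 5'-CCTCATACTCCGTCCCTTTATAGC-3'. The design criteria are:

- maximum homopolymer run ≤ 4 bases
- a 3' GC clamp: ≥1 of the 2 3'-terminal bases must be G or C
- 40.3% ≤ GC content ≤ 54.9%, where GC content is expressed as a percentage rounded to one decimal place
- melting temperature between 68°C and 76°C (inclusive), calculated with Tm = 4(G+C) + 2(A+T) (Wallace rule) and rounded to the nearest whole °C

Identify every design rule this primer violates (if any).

Base counts: A=4, T=8, G=2, C=10 (length 24).
homopolymer run: longest run = 3 ✓
GC clamp: 3' end GC has 2 G/C ✓
GC content: GC 12/24 = 50.0% ✓
Tm: Tm = 2·12 + 4·12 = 72°C ✓

Meets all criteria.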